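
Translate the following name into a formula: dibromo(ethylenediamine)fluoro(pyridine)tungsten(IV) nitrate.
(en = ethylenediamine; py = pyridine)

Ligands: 2 bromo (Br, -1), 1 ethylenediamine (en, neutral), 1 pyridine (py, neutral), 1 fluoro (F, -1). Ligand charge sum = -3.
With W in oxidation state +4, the complex ion is [W...]^1+.
Charge balance with nitrate (-1) requires 1 complex ion per 1 nitrate.

[WBr2(en)F(py)]NO3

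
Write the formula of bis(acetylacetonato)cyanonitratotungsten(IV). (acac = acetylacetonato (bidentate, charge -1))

[W(acac)2(CN)(NO3)]

Ligands: 1 cyano (CN, -1), 1 nitrato (NO3, -1), 2 acetylacetonato (acac, -1). Ligand charge sum = -4.
With W in oxidation state +4, the complex ion is [W...].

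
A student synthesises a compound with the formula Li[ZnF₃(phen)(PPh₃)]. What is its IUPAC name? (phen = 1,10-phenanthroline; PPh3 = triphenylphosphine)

The 1 lithium counter-ion carries a total charge of +1, so each complex ion is 1−.
Ligand charges: 3×fluoro (-1 each), 1×1,10-phenanthroline (neutral), 1×triphenylphosphine (neutral); total -3. So Zn + (-3) = 1−, giving Zn = +2.
The complex ion is anionic, so zinc takes the -ate form zincate(II).

lithium trifluoro(1,10-phenanthroline)(triphenylphosphine)zincate(II)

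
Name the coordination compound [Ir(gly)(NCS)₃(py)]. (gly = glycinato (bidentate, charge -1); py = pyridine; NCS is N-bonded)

There is no counter-ion, so the complex is neutral overall.
Ligand charges: 1×glycinato (-1 each), 1×pyridine (neutral), 3×isothiocyanato (-1 each); total -4. So Ir + (-4) = 0, giving Ir = +4.
Ligands are named alphabetically: glycinato before isothiocyanato before pyridine.

(glycinato)triisothiocyanato(pyridine)iridium(IV)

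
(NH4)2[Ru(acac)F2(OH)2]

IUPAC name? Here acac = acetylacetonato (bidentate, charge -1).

ammonium (acetylacetonato)difluorodihydroxoruthenate(III)

The 2 ammonium counter-ions carry a total charge of +2, so each complex ion is 2−.
Ligand charges: 2×hydroxo (-1 each), 1×acetylacetonato (-1 each), 2×fluoro (-1 each); total -5. So Ru + (-5) = 2−, giving Ru = +3.
Ligands are named alphabetically: acetylacetonato before fluoro before hydroxo.
The complex ion is anionic, so ruthenium takes the -ate form ruthenate(III).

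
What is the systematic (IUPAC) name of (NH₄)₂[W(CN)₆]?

The 2 ammonium counter-ions carry a total charge of +2, so each complex ion is 2−.
Ligand charges: 6×cyano (-1 each); total -6. So W + (-6) = 2−, giving W = +4.
The complex ion is anionic, so tungsten takes the -ate form tungstate(IV).

ammonium hexacyanotungstate(IV)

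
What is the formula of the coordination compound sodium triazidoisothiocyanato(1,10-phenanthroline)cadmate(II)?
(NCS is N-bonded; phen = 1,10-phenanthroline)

Na2[Cd(N3)3(NCS)(phen)]

Ligands: 3 azido (N3, -1), 1 isothiocyanato (NCS, -1), 1 1,10-phenanthroline (phen, neutral). Ligand charge sum = -4.
With Cd in oxidation state +2, the complex ion is [Cd...]^2−.
Charge balance with sodium (+1) requires 1 complex ion per 2 sodium.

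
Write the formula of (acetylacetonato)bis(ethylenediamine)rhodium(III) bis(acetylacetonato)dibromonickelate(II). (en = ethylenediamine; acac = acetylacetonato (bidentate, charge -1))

Cation [Rh…]: ligand charges -1, Rh(III) ⇒ ion charge 2+.
Anion [Ni…]: ligand charges -4, Ni(II) ⇒ ion charge 2−.

[Rh(acac)(en)2][Ni(acac)2Br2]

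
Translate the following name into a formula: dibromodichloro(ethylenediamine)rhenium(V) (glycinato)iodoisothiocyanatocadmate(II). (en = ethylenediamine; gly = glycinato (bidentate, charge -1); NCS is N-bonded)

Cation [Re…]: ligand charges -4, Re(V) ⇒ ion charge 1+.
Anion [Cd…]: ligand charges -3, Cd(II) ⇒ ion charge 1−.
One 1+ cation balances one 1− anion.

[ReBr2Cl2(en)][Cd(gly)I(NCS)]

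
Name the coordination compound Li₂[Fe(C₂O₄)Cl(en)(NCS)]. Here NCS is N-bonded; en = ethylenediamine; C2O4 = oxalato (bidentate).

The 2 lithium counter-ions carry a total charge of +2, so each complex ion is 2−.
Ligand charges: 1×isothiocyanato (-1 each), 1×ethylenediamine (neutral), 1×oxalato (-2 each), 1×chloro (-1 each); total -4. So Fe + (-4) = 2−, giving Fe = +2.
The complex ion is anionic, so iron takes the -ate form ferrate(II).

lithium chloro(ethylenediamine)isothiocyanatooxalatoferrate(II)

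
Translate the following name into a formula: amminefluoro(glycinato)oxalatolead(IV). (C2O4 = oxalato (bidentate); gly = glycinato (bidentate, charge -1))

[Pb(C2O4)F(gly)(NH3)]

Ligands: 1 oxalato (C2O4, -2), 1 ammine (NH3, neutral), 1 glycinato (gly, -1), 1 fluoro (F, -1). Ligand charge sum = -4.
With Pb in oxidation state +4, the complex ion is [Pb...].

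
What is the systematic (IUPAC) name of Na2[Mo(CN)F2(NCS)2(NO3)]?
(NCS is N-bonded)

sodium cyanodifluorodiisothiocyanatonitratomolybdate(IV)

The 2 sodium counter-ions carry a total charge of +2, so each complex ion is 2−.
Ligand charges: 2×isothiocyanato (-1 each), 1×cyano (-1 each), 1×nitrato (-1 each), 2×fluoro (-1 each); total -6. So Mo + (-6) = 2−, giving Mo = +4.
Ligands are named alphabetically: cyano before fluoro before isothiocyanato before nitrato.
The complex ion is anionic, so molybdenum takes the -ate form molybdate(IV).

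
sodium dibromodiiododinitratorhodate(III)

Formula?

Ligands: 2 nitrato (NO3, -1), 2 bromo (Br, -1), 2 iodo (I, -1). Ligand charge sum = -6.
With Rh in oxidation state +3, the complex ion is [Rh...]^3−.
Charge balance with sodium (+1) requires 1 complex ion per 3 sodium.

Na3[RhBr2I2(NO3)2]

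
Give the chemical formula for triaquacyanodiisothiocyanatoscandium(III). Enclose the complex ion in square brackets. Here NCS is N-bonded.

[Sc(CN)(H2O)3(NCS)2]

Ligands: 2 isothiocyanato (NCS, -1), 3 aqua (H2O, neutral), 1 cyano (CN, -1). Ligand charge sum = -3.
With Sc in oxidation state +3, the complex ion is [Sc...].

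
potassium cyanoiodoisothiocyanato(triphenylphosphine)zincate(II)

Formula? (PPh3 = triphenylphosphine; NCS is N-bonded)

K[Zn(CN)I(NCS)(PPh3)]

Ligands: 1 iodo (I, -1), 1 cyano (CN, -1), 1 triphenylphosphine (PPh3, neutral), 1 isothiocyanato (NCS, -1). Ligand charge sum = -3.
Charge balance with potassium (+1) requires 1 complex ion per 1 potassium.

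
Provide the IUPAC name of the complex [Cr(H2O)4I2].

There is no counter-ion, so the complex is neutral overall.
Ligand charges: 4×aqua (neutral), 2×iodo (-1 each); total -2. So Cr + (-2) = 0, giving Cr = +2.
Ligands are named alphabetically: aqua before iodo.

tetraaquadiiodochromium(II)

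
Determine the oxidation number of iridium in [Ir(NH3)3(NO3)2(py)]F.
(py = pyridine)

+3

1 fluoride outside the brackets (-1 each) → the complex ion is 1+.
Ligand charges: 3×NH3 neutral; 2×NO3 = -2; 1×py neutral; sum -2.
Ir + (-2) = 1+ ⇒ Ir is +3.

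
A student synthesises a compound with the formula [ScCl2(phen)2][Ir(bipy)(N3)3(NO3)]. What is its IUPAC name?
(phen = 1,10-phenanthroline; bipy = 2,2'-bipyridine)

dichlorobis(1,10-phenanthroline)scandium(III) triazido(2,2'-bipyridine)nitratoiridate(III)

Both ions are complex: the cation is named first with the plain metal name, the anion second with the -ate form; each ion's ligands are alphabetised independently.
Scandium is always +3 in its complexes; the cation's ligand charges sum to -2, so the complex cation is 1+.
A 1:1 salt means the anion carries the equal and opposite charge, 1−.
Anion: ligand charges sum to -4; for the ion to be 1−, Ir = +3.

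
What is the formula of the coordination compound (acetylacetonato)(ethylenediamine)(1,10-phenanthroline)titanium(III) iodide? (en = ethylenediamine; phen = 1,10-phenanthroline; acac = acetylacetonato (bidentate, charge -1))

[Ti(acac)(en)(phen)]I2

Ligands: 1 ethylenediamine (en, neutral), 1 1,10-phenanthroline (phen, neutral), 1 acetylacetonato (acac, -1). Ligand charge sum = -1.
Charge balance with iodide (-1) requires 1 complex ion per 2 iodide.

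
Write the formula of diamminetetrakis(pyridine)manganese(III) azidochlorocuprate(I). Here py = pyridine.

Cation [Mn…]: ligand charges 0, Mn(III) ⇒ ion charge 3+.
Anion [Cu…]: ligand charges -2, Cu(I) ⇒ ion charge 1−.
One 3+ cation requires 3 of the 1− anion.

[Mn(NH3)2(py)4][CuCl(N3)]3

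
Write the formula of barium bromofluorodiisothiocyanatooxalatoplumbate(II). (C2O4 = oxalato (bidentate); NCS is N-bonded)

Ligands: 1 fluoro (F, -1), 1 oxalato (C2O4, -2), 2 isothiocyanato (NCS, -1), 1 bromo (Br, -1). Ligand charge sum = -6.
With Pb in oxidation state +2, the complex ion is [Pb...]^4−.
Charge balance with barium (+2) requires 1 complex ion per 2 barium.

Ba2[PbBr(C2O4)F(NCS)2]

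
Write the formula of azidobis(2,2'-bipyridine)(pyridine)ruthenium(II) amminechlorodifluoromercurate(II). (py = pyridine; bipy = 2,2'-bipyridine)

Cation [Ru…]: ligand charges -1, Ru(II) ⇒ ion charge 1+.
Anion [Hg…]: ligand charges -3, Hg(II) ⇒ ion charge 1−.
One 1+ cation balances one 1− anion.

[Ru(bipy)2(N3)(py)][HgClF2(NH3)]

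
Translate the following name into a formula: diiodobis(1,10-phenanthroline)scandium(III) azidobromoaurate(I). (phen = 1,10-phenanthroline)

[ScI2(phen)2][AuBr(N3)]

Cation [Sc…]: ligand charges -2, Sc(III) ⇒ ion charge 1+.
Anion [Au…]: ligand charges -2, Au(I) ⇒ ion charge 1−.
One 1+ cation balances one 1− anion.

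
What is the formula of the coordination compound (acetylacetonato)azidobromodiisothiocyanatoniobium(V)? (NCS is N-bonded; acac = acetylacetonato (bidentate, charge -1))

[Nb(acac)Br(N3)(NCS)2]

Ligands: 2 isothiocyanato (NCS, -1), 1 azido (N3, -1), 1 acetylacetonato (acac, -1), 1 bromo (Br, -1). Ligand charge sum = -5.
With Nb in oxidation state +5, the complex ion is [Nb...].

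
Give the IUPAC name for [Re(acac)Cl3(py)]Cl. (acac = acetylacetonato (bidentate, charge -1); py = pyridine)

(acetylacetonato)trichloro(pyridine)rhenium(V) chloride

The 1 chloride counter-ion carries a total charge of -1, so each complex ion is 1+.
Ligand charges: 3×chloro (-1 each), 1×acetylacetonato (-1 each), 1×pyridine (neutral); total -4. So Re + (-4) = 1+, giving Re = +5.
Ligands are named alphabetically: acetylacetonato before chloro before pyridine.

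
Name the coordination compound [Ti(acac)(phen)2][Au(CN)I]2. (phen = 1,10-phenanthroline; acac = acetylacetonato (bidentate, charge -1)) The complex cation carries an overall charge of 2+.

Both ions are complex: the cation is named first with the plain metal name, the anion second with the -ate form; each ion's ligands are alphabetised independently.
The complex cation is given as 2+; its ligand charges sum to -1, so Ti = +3.
With 2 anions per cation, each anion must be 2/2 = 1−.
Anion: ligand charges sum to -2; for the ion to be 1−, Au = +1.

(acetylacetonato)bis(1,10-phenanthroline)titanium(III) cyanoiodoaurate(I)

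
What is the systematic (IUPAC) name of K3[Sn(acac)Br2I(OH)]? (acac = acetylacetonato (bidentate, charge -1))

potassium (acetylacetonato)dibromohydroxoiodostannate(II)

The 3 potassium counter-ions carry a total charge of +3, so each complex ion is 3−.
Ligand charges: 1×hydroxo (-1 each), 2×bromo (-1 each), 1×iodo (-1 each), 1×acetylacetonato (-1 each); total -5. So Sn + (-5) = 3−, giving Sn = +2.
Ligands are named alphabetically: acetylacetonato before bromo before hydroxo before iodo.
The complex ion is anionic, so tin takes the -ate form stannate(II).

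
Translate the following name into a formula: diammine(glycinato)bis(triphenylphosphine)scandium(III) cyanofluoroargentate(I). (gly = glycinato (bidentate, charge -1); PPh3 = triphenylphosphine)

Cation [Sc…]: ligand charges -1, Sc(III) ⇒ ion charge 2+.
Anion [Ag…]: ligand charges -2, Ag(I) ⇒ ion charge 1−.

[Sc(gly)(NH3)2(PPh3)2][Ag(CN)F]2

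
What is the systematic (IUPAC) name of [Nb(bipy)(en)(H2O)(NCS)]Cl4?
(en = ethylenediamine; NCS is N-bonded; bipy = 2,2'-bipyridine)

aqua(2,2'-bipyridine)(ethylenediamine)isothiocyanatoniobium(V) chloride

The 4 chloride counter-ions carry a total charge of -4, so each complex ion is 4+.
Ligand charges: 1×ethylenediamine (neutral), 1×aqua (neutral), 1×isothiocyanato (-1 each), 1×2,2'-bipyridine (neutral); total -1. So Nb + (-1) = 4+, giving Nb = +5.
Ligands are named alphabetically: aqua before bipyridine before ethylenediamine before isothiocyanato.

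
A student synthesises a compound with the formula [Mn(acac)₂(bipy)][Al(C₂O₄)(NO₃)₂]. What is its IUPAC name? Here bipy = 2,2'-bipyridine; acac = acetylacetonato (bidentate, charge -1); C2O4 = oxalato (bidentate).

bis(acetylacetonato)(2,2'-bipyridine)manganese(III) dinitratooxalatoaluminate(III)

Aluminium is always +3 in its complexes; the anion's ligand charges sum to -4, so the complex anion is 1−.
A 1:1 salt means the cation carries the equal and opposite charge, 1+.
Cation: ligand charges sum to -2; for the ion to be 1+, Mn = +3.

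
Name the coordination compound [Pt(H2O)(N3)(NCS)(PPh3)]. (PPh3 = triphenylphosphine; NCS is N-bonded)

There is no counter-ion, so the complex is neutral overall.
Ligand charges: 1×triphenylphosphine (neutral), 1×aqua (neutral), 1×azido (-1 each), 1×isothiocyanato (-1 each); total -2. So Pt + (-2) = 0, giving Pt = +2.
Ligands are named alphabetically: aqua before azido before isothiocyanato before triphenylphosphine.

aquaazidoisothiocyanato(triphenylphosphine)platinum(II)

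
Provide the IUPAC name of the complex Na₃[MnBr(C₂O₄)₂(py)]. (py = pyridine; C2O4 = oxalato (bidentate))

The 3 sodium counter-ions carry a total charge of +3, so each complex ion is 3−.
Ligand charges: 1×pyridine (neutral), 1×bromo (-1 each), 2×oxalato (-2 each); total -5. So Mn + (-5) = 3−, giving Mn = +2.
The complex ion is anionic, so manganese takes the -ate form manganate(II).

sodium bromodioxalato(pyridine)manganate(II)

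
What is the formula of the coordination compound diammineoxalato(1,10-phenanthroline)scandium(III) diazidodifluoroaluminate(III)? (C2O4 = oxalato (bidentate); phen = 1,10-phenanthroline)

Cation [Sc…]: ligand charges -2, Sc(III) ⇒ ion charge 1+.
Anion [Al…]: ligand charges -4, Al(III) ⇒ ion charge 1−.
One 1+ cation balances one 1− anion.

[Sc(C2O4)(NH3)2(phen)][AlF2(N3)2]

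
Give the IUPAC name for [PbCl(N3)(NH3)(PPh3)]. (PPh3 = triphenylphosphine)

There is no counter-ion, so the complex is neutral overall.
Ligand charges: 1×triphenylphosphine (neutral), 1×chloro (-1 each), 1×azido (-1 each), 1×ammine (neutral); total -2. So Pb + (-2) = 0, giving Pb = +2.
Ligands are named alphabetically: ammine before azido before chloro before triphenylphosphine.

ammineazidochloro(triphenylphosphine)lead(II)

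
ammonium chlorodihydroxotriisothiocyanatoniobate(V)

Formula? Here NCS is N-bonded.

NH4[NbCl(NCS)3(OH)2]

Ligands: 2 hydroxo (OH, -1), 1 chloro (Cl, -1), 3 isothiocyanato (NCS, -1). Ligand charge sum = -6.
With Nb in oxidation state +5, the complex ion is [Nb...]^1−.
Charge balance with ammonium (+1) requires 1 complex ion per 1 ammonium.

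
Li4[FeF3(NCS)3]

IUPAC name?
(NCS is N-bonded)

lithium trifluorotriisothiocyanatoferrate(II)

The 4 lithium counter-ions carry a total charge of +4, so each complex ion is 4−.
Ligand charges: 3×fluoro (-1 each), 3×isothiocyanato (-1 each); total -6. So Fe + (-6) = 4−, giving Fe = +2.
Ligands are named alphabetically: fluoro before isothiocyanato.
The complex ion is anionic, so iron takes the -ate form ferrate(II).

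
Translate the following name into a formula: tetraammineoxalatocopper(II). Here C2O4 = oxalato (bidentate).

Ligands: 4 ammine (NH3, neutral), 1 oxalato (C2O4, -2). Ligand charge sum = -2.
With Cu in oxidation state +2, the complex ion is [Cu...].

[Cu(C2O4)(NH3)4]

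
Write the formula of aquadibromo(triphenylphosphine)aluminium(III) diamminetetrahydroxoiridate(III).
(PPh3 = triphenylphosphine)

[AlBr2(H2O)(PPh3)][Ir(NH3)2(OH)4]

Cation [Al…]: ligand charges -2, Al(III) ⇒ ion charge 1+.
Anion [Ir…]: ligand charges -4, Ir(III) ⇒ ion charge 1−.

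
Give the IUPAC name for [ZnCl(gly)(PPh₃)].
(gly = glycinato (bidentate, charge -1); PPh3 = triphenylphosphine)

chloro(glycinato)(triphenylphosphine)zinc(II)

There is no counter-ion, so the complex is neutral overall.
Ligand charges: 1×chloro (-1 each), 1×glycinato (-1 each), 1×triphenylphosphine (neutral); total -2. So Zn + (-2) = 0, giving Zn = +2.
Ligands are named alphabetically: chloro before glycinato before triphenylphosphine.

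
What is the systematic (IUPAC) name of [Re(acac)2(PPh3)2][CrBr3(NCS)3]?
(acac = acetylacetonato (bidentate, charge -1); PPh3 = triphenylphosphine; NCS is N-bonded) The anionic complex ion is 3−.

The complex anion is given as 3−; its ligand charges sum to -6, so Cr = +3.
A 1:1 salt means the cation carries the equal and opposite charge, 3+.
Cation: ligand charges sum to -2; for the ion to be 3+, Re = +5.

bis(acetylacetonato)bis(triphenylphosphine)rhenium(V) tribromotriisothiocyanatochromate(III)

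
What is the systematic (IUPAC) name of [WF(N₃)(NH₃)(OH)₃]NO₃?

ammineazidofluorotrihydroxotungsten(VI) nitrate

The 1 nitrate counter-ion carries a total charge of -1, so each complex ion is 1+.
Ligand charges: 1×ammine (neutral), 3×hydroxo (-1 each), 1×azido (-1 each), 1×fluoro (-1 each); total -5. So W + (-5) = 1+, giving W = +6.
Ligands are named alphabetically: ammine before azido before fluoro before hydroxo.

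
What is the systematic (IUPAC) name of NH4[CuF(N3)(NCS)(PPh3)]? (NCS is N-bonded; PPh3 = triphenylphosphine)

The 1 ammonium counter-ion carries a total charge of +1, so each complex ion is 1−.
Ligand charges: 1×isothiocyanato (-1 each), 1×fluoro (-1 each), 1×triphenylphosphine (neutral), 1×azido (-1 each); total -3. So Cu + (-3) = 1−, giving Cu = +2.
Ligands are named alphabetically: azido before fluoro before isothiocyanato before triphenylphosphine.
The complex ion is anionic, so copper takes the -ate form cuprate(II).

ammonium azidofluoroisothiocyanato(triphenylphosphine)cuprate(II)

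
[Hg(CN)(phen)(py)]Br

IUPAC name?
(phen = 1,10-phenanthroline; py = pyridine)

cyano(1,10-phenanthroline)(pyridine)mercury(II) bromide

The 1 bromide counter-ion carries a total charge of -1, so each complex ion is 1+.
Ligand charges: 1×1,10-phenanthroline (neutral), 1×cyano (-1 each), 1×pyridine (neutral); total -1. So Hg + (-1) = 1+, giving Hg = +2.
Ligands are named alphabetically: cyano before phenanthroline before pyridine.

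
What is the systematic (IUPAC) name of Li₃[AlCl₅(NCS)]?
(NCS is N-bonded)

The 3 lithium counter-ions carry a total charge of +3, so each complex ion is 3−.
Ligand charges: 5×chloro (-1 each), 1×isothiocyanato (-1 each); total -6. So Al + (-6) = 3−, giving Al = +3.
Ligands are named alphabetically: chloro before isothiocyanato.
The complex ion is anionic, so aluminium takes the -ate form aluminate(III).

lithium pentachloroisothiocyanatoaluminate(III)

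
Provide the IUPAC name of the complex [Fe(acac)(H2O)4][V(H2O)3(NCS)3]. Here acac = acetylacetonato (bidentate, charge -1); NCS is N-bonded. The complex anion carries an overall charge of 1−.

Both ions are complex: the cation is named first with the plain metal name, the anion second with the -ate form; each ion's ligands are alphabetised independently.
The complex anion is given as 1−; its ligand charges sum to -3, so V = +2.
A 1:1 salt means the cation carries the equal and opposite charge, 1+.
Cation: ligand charges sum to -1; for the ion to be 1+, Fe = +2.

(acetylacetonato)tetraaquairon(II) triaquatriisothiocyanatovanadate(II)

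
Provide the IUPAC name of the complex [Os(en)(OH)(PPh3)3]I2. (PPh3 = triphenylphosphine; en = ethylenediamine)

(ethylenediamine)hydroxotris(triphenylphosphine)osmium(III) iodide

The 2 iodide counter-ions carry a total charge of -2, so each complex ion is 2+.
Ligand charges: 3×triphenylphosphine (neutral), 1×hydroxo (-1 each), 1×ethylenediamine (neutral); total -1. So Os + (-1) = 2+, giving Os = +3.
Ligands are named alphabetically: ethylenediamine before hydroxo before triphenylphosphine.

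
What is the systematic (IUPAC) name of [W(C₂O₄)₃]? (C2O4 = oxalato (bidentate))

trioxalatotungsten(VI)

There is no counter-ion, so the complex is neutral overall.
Ligand charges: 3×oxalato (-2 each); total -6. So W + (-6) = 0, giving W = +6.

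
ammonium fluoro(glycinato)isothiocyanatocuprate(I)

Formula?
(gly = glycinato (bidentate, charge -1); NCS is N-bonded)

Ligands: 1 glycinato (gly, -1), 1 isothiocyanato (NCS, -1), 1 fluoro (F, -1). Ligand charge sum = -3.
With Cu in oxidation state +1, the complex ion is [Cu...]^2−.
Charge balance with ammonium (+1) requires 1 complex ion per 2 ammonium.

(NH4)2[CuF(gly)(NCS)]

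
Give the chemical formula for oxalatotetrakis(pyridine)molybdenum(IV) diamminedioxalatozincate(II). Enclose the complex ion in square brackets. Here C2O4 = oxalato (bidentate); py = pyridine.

Cation [Mo…]: ligand charges -2, Mo(IV) ⇒ ion charge 2+.
Anion [Zn…]: ligand charges -4, Zn(II) ⇒ ion charge 2−.
One 2+ cation balances one 2− anion.

[Mo(C2O4)(py)4][Zn(C2O4)2(NH3)2]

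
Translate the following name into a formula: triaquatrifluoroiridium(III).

[IrF3(H2O)3]

Ligands: 3 aqua (H2O, neutral), 3 fluoro (F, -1). Ligand charge sum = -3.
With Ir in oxidation state +3, the complex ion is [Ir...].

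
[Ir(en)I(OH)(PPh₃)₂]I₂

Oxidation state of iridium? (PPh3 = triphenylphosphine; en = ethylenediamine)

+4

2 iodide outside the brackets (-1 each) → the complex ion is 2+.
Ligand charges: 1×I = -1; 1×OH = -1; 2×PPh3 neutral; 1×en neutral; sum -2.
Ir + (-2) = 2+ ⇒ Ir is +4.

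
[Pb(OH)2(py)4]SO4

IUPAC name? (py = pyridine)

The 1 sulfate counter-ion carries a total charge of -2, so each complex ion is 2+.
Ligand charges: 2×hydroxo (-1 each), 4×pyridine (neutral); total -2. So Pb + (-2) = 2+, giving Pb = +4.
Ligands are named alphabetically: hydroxo before pyridine.

dihydroxotetrakis(pyridine)lead(IV) sulfate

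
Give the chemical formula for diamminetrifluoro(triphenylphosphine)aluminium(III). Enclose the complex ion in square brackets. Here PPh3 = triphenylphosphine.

[AlF3(NH3)2(PPh3)]

Ligands: 2 ammine (NH3, neutral), 1 triphenylphosphine (PPh3, neutral), 3 fluoro (F, -1). Ligand charge sum = -3.
With Al in oxidation state +3, the complex ion is [Al...].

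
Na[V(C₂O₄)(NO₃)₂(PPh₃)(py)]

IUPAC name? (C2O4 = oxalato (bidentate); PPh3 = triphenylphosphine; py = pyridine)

sodium dinitratooxalato(pyridine)(triphenylphosphine)vanadate(III)

The 1 sodium counter-ion carries a total charge of +1, so each complex ion is 1−.
Ligand charges: 1×oxalato (-2 each), 1×triphenylphosphine (neutral), 2×nitrato (-1 each), 1×pyridine (neutral); total -4. So V + (-4) = 1−, giving V = +3.
Ligands are named alphabetically: nitrato before oxalato before pyridine before triphenylphosphine.
The complex ion is anionic, so vanadium takes the -ate form vanadate(III).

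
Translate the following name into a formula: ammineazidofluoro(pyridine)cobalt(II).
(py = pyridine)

[CoF(N3)(NH3)(py)]

Ligands: 1 ammine (NH3, neutral), 1 pyridine (py, neutral), 1 fluoro (F, -1), 1 azido (N3, -1). Ligand charge sum = -2.
With Co in oxidation state +2, the complex ion is [Co...].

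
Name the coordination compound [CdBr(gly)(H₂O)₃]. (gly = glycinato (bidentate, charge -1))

triaquabromo(glycinato)cadmium(II)

There is no counter-ion, so the complex is neutral overall.
Ligand charges: 1×bromo (-1 each), 3×aqua (neutral), 1×glycinato (-1 each); total -2. So Cd + (-2) = 0, giving Cd = +2.
Ligands are named alphabetically: aqua before bromo before glycinato.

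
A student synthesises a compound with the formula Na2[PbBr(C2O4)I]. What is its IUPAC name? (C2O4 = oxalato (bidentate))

The 2 sodium counter-ions carry a total charge of +2, so each complex ion is 2−.
Ligand charges: 1×iodo (-1 each), 1×oxalato (-2 each), 1×bromo (-1 each); total -4. So Pb + (-4) = 2−, giving Pb = +2.
Ligands are named alphabetically: bromo before iodo before oxalato.
The complex ion is anionic, so lead takes the -ate form plumbate(II).

sodium bromoiodooxalatoplumbate(II)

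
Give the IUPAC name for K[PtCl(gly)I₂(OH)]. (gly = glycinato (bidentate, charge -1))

potassium chloro(glycinato)hydroxodiiodoplatinate(IV)

The 1 potassium counter-ion carries a total charge of +1, so each complex ion is 1−.
Ligand charges: 1×chloro (-1 each), 2×iodo (-1 each), 1×hydroxo (-1 each), 1×glycinato (-1 each); total -5. So Pt + (-5) = 1−, giving Pt = +4.
The complex ion is anionic, so platinum takes the -ate form platinate(IV).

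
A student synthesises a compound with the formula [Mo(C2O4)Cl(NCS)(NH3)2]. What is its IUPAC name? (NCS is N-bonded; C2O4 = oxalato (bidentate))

diamminechloroisothiocyanatooxalatomolybdenum(IV)

There is no counter-ion, so the complex is neutral overall.
Ligand charges: 2×ammine (neutral), 1×chloro (-1 each), 1×isothiocyanato (-1 each), 1×oxalato (-2 each); total -4. So Mo + (-4) = 0, giving Mo = +4.
Ligands are named alphabetically: ammine before chloro before isothiocyanato before oxalato.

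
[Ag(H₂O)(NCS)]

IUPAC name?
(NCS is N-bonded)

aquaisothiocyanatosilver(I)

There is no counter-ion, so the complex is neutral overall.
Ligand charges: 1×aqua (neutral), 1×isothiocyanato (-1 each); total -1. So Ag + (-1) = 0, giving Ag = +1.
Ligands are named alphabetically: aqua before isothiocyanato.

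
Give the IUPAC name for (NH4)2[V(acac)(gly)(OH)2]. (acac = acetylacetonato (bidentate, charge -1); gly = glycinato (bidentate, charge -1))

The 2 ammonium counter-ions carry a total charge of +2, so each complex ion is 2−.
Ligand charges: 1×acetylacetonato (-1 each), 2×hydroxo (-1 each), 1×glycinato (-1 each); total -4. So V + (-4) = 2−, giving V = +2.
Ligands are named alphabetically: acetylacetonato before glycinato before hydroxo.
The complex ion is anionic, so vanadium takes the -ate form vanadate(II).

ammonium (acetylacetonato)(glycinato)dihydroxovanadate(II)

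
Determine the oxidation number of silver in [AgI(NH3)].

+1

No counter-ion: the bracketed complex is neutral.
Ligand charges: 1×NH3 neutral; 1×I = -1; sum -1.
Ag + (-1) = 0 ⇒ Ag is +1.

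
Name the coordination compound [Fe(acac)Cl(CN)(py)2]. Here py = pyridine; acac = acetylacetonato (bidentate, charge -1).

There is no counter-ion, so the complex is neutral overall.
Ligand charges: 2×pyridine (neutral), 1×acetylacetonato (-1 each), 1×cyano (-1 each), 1×chloro (-1 each); total -3. So Fe + (-3) = 0, giving Fe = +3.
Ligands are named alphabetically: acetylacetonato before chloro before cyano before pyridine.

(acetylacetonato)chlorocyanobis(pyridine)iron(III)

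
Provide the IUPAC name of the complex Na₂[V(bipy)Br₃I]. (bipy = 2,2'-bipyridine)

sodium (2,2'-bipyridine)tribromoiodovanadate(II)

The 2 sodium counter-ions carry a total charge of +2, so each complex ion is 2−.
Ligand charges: 3×bromo (-1 each), 1×2,2'-bipyridine (neutral), 1×iodo (-1 each); total -4. So V + (-4) = 2−, giving V = +2.
Ligands are named alphabetically: bipyridine before bromo before iodo.
The complex ion is anionic, so vanadium takes the -ate form vanadate(II).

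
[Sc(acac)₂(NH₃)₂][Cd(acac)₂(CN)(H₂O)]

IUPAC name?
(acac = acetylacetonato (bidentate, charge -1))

Both ions are complex: the cation is named first with the plain metal name, the anion second with the -ate form; each ion's ligands are alphabetised independently.
Scandium is always +3 in its complexes; the cation's ligand charges sum to -2, so the complex cation is 1+.
A 1:1 salt means the anion carries the equal and opposite charge, 1−.
Anion: ligand charges sum to -3; for the ion to be 1−, Cd = +2.

bis(acetylacetonato)diamminescandium(III) bis(acetylacetonato)aquacyanocadmate(II)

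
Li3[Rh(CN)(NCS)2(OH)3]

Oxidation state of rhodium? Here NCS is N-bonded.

+3

3 lithium outside the brackets (+1 each) → the complex ion is 3−.
Ligand charges: 2×NCS = -2; 3×OH = -3; 1×CN = -1; sum -6.
Rh + (-6) = 3− ⇒ Rh is +3.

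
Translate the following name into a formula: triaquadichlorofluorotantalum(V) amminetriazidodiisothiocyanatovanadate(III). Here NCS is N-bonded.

Cation [Ta…]: ligand charges -3, Ta(V) ⇒ ion charge 2+.
Anion [V…]: ligand charges -5, V(III) ⇒ ion charge 2−.

[TaCl2F(H2O)3][V(N3)3(NCS)2(NH3)]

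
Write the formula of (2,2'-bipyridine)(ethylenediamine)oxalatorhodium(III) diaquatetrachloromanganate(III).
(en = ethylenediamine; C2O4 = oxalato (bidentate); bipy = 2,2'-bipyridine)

[Rh(bipy)(C2O4)(en)][MnCl4(H2O)2]

Cation [Rh…]: ligand charges -2, Rh(III) ⇒ ion charge 1+.
Anion [Mn…]: ligand charges -4, Mn(III) ⇒ ion charge 1−.
One 1+ cation balances one 1− anion.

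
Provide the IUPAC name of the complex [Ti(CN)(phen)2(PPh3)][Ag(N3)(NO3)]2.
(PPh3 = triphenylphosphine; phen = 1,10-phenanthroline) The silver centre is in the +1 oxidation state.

Ag is given as +1; the anion's ligand charges sum to -2, so the complex anion is 1−.
With 2 anions per cation, the cation must be 2×1 = 2+.
Cation: ligand charges sum to -1; for the ion to be 2+, Ti = +3.

cyanobis(1,10-phenanthroline)(triphenylphosphine)titanium(III) azidonitratoargentate(I)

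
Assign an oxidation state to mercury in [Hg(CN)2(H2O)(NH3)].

+2

No counter-ion: the bracketed complex is neutral.
Ligand charges: 1×NH3 neutral; 1×H2O neutral; 2×CN = -2; sum -2.
Hg + (-2) = 0 ⇒ Hg is +2.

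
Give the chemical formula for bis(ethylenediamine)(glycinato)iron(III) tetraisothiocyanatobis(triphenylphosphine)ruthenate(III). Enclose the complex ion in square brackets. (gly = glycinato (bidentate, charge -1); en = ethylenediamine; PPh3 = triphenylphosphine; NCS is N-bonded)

Cation [Fe…]: ligand charges -1, Fe(III) ⇒ ion charge 2+.
Anion [Ru…]: ligand charges -4, Ru(III) ⇒ ion charge 1−.

[Fe(en)2(gly)][Ru(NCS)4(PPh3)2]2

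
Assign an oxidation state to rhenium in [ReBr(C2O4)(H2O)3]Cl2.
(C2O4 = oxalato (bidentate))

+5

2 chloride outside the brackets (-1 each) → the complex ion is 2+.
Ligand charges: 1×Br = -1; 1×C2O4 = -2; 3×H2O neutral; sum -3.
Re + (-3) = 2+ ⇒ Re is +5.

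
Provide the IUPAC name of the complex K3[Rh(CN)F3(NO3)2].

potassium cyanotrifluorodinitratorhodate(III)

The 3 potassium counter-ions carry a total charge of +3, so each complex ion is 3−.
Ligand charges: 2×nitrato (-1 each), 3×fluoro (-1 each), 1×cyano (-1 each); total -6. So Rh + (-6) = 3−, giving Rh = +3.
The complex ion is anionic, so rhodium takes the -ate form rhodate(III).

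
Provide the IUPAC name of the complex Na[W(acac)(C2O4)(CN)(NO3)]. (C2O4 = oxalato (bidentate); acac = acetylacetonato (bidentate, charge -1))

sodium (acetylacetonato)cyanonitratooxalatotungstate(IV)

The 1 sodium counter-ion carries a total charge of +1, so each complex ion is 1−.
Ligand charges: 1×cyano (-1 each), 1×oxalato (-2 each), 1×acetylacetonato (-1 each), 1×nitrato (-1 each); total -5. So W + (-5) = 1−, giving W = +4.
Ligands are named alphabetically: acetylacetonato before cyano before nitrato before oxalato.
The complex ion is anionic, so tungsten takes the -ate form tungstate(IV).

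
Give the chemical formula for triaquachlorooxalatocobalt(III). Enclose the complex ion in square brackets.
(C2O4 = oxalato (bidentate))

[Co(C2O4)Cl(H2O)3]

Ligands: 1 chloro (Cl, -1), 3 aqua (H2O, neutral), 1 oxalato (C2O4, -2). Ligand charge sum = -3.
With Co in oxidation state +3, the complex ion is [Co...].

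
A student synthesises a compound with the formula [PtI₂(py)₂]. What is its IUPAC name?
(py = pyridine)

There is no counter-ion, so the complex is neutral overall.
Ligand charges: 2×iodo (-1 each), 2×pyridine (neutral); total -2. So Pt + (-2) = 0, giving Pt = +2.
Ligands are named alphabetically: iodo before pyridine.

diiodobis(pyridine)platinum(II)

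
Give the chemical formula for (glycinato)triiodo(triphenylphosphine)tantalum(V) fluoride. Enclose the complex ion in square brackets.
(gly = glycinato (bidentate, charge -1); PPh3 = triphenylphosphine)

[Ta(gly)I3(PPh3)]F

Ligands: 3 iodo (I, -1), 1 glycinato (gly, -1), 1 triphenylphosphine (PPh3, neutral). Ligand charge sum = -4.
Charge balance with fluoride (-1) requires 1 complex ion per 1 fluoride.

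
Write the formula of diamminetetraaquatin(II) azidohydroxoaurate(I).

[Sn(H2O)4(NH3)2][Au(N3)(OH)]2

Cation [Sn…]: ligand charges 0, Sn(II) ⇒ ion charge 2+.
Anion [Au…]: ligand charges -2, Au(I) ⇒ ion charge 1−.
One 2+ cation requires 2 of the 1− anion.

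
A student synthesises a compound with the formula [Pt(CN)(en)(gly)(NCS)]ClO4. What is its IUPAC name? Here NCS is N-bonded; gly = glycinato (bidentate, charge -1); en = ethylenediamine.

cyano(ethylenediamine)(glycinato)isothiocyanatoplatinum(IV) perchlorate

The 1 perchlorate counter-ion carries a total charge of -1, so each complex ion is 1+.
Ligand charges: 1×isothiocyanato (-1 each), 1×glycinato (-1 each), 1×cyano (-1 each), 1×ethylenediamine (neutral); total -3. So Pt + (-3) = 1+, giving Pt = +4.
Ligands are named alphabetically: cyano before ethylenediamine before glycinato before isothiocyanato.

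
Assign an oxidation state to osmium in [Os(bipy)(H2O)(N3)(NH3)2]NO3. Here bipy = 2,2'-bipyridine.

1 nitrate outside the brackets (-1 each) → the complex ion is 1+.
Ligand charges: 1×H2O neutral; 1×N3 = -1; 2×NH3 neutral; 1×bipy neutral; sum -1.
Os + (-1) = 1+ ⇒ Os is +2.

+2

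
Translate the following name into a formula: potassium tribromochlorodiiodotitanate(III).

K3[TiBr3ClI2]

Ligands: 3 bromo (Br, -1), 2 iodo (I, -1), 1 chloro (Cl, -1). Ligand charge sum = -6.
Charge balance with potassium (+1) requires 1 complex ion per 3 potassium.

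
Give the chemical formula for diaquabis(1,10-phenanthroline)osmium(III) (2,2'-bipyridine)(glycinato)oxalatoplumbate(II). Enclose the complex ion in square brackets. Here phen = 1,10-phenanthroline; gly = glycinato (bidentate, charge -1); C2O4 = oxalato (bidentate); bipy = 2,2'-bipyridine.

[Os(H2O)2(phen)2][Pb(bipy)(C2O4)(gly)]3

Cation [Os…]: ligand charges 0, Os(III) ⇒ ion charge 3+.
Anion [Pb…]: ligand charges -3, Pb(II) ⇒ ion charge 1−.
One 3+ cation requires 3 of the 1− anion.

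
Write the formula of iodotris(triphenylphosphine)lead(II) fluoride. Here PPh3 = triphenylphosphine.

Ligands: 1 iodo (I, -1), 3 triphenylphosphine (PPh3, neutral). Ligand charge sum = -1.
With Pb in oxidation state +2, the complex ion is [Pb...]^1+.
Charge balance with fluoride (-1) requires 1 complex ion per 1 fluoride.

[PbI(PPh3)3]F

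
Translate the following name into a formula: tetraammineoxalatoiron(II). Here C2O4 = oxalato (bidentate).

[Fe(C2O4)(NH3)4]

Ligands: 1 oxalato (C2O4, -2), 4 ammine (NH3, neutral). Ligand charge sum = -2.
With Fe in oxidation state +2, the complex ion is [Fe...].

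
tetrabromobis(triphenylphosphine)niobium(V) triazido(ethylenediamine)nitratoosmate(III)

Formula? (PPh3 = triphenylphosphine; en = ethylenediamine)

[NbBr4(PPh3)2][Os(en)(N3)3(NO3)]

Cation [Nb…]: ligand charges -4, Nb(V) ⇒ ion charge 1+.
Anion [Os…]: ligand charges -4, Os(III) ⇒ ion charge 1−.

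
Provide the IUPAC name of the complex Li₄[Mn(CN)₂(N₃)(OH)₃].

The 4 lithium counter-ions carry a total charge of +4, so each complex ion is 4−.
Ligand charges: 1×azido (-1 each), 3×hydroxo (-1 each), 2×cyano (-1 each); total -6. So Mn + (-6) = 4−, giving Mn = +2.
Ligands are named alphabetically: azido before cyano before hydroxo.
The complex ion is anionic, so manganese takes the -ate form manganate(II).

lithium azidodicyanotrihydroxomanganate(II)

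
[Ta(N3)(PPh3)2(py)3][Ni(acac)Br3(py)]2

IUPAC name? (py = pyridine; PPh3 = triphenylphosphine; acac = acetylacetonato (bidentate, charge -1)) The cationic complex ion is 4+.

Both ions are complex: the cation is named first with the plain metal name, the anion second with the -ate form; each ion's ligands are alphabetised independently.
The complex cation is given as 4+; its ligand charges sum to -1, so Ta = +5.
With 2 anions per cation, each anion must be 4/2 = 2−.
Anion: ligand charges sum to -4; for the ion to be 2−, Ni = +2.

azidotris(pyridine)bis(triphenylphosphine)tantalum(V) (acetylacetonato)tribromo(pyridine)nickelate(II)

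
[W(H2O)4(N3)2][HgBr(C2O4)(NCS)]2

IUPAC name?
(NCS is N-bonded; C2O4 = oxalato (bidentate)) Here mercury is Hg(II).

tetraaquadiazidotungsten(VI) bromoisothiocyanatooxalatomercurate(II)

Both ions are complex: the cation is named first with the plain metal name, the anion second with the -ate form; each ion's ligands are alphabetised independently.
Hg is given as +2; the anion's ligand charges sum to -4, so the complex anion is 2−.
With 2 anions per cation, the cation must be 2×2 = 4+.
Cation: ligand charges sum to -2; for the ion to be 4+, W = +6.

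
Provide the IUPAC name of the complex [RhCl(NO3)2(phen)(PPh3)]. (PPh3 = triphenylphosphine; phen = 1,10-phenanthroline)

chlorodinitrato(1,10-phenanthroline)(triphenylphosphine)rhodium(III)

There is no counter-ion, so the complex is neutral overall.
Ligand charges: 2×nitrato (-1 each), 1×triphenylphosphine (neutral), 1×chloro (-1 each), 1×1,10-phenanthroline (neutral); total -3. So Rh + (-3) = 0, giving Rh = +3.
Ligands are named alphabetically: chloro before nitrato before phenanthroline before triphenylphosphine.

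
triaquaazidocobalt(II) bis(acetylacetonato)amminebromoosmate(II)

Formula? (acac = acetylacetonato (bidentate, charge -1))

[Co(H2O)3(N3)][Os(acac)2Br(NH3)]

Cation [Co…]: ligand charges -1, Co(II) ⇒ ion charge 1+.
Anion [Os…]: ligand charges -3, Os(II) ⇒ ion charge 1−.
One 1+ cation balances one 1− anion.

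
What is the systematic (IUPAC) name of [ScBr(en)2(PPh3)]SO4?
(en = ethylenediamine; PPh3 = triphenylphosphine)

bromobis(ethylenediamine)(triphenylphosphine)scandium(III) sulfate

The 1 sulfate counter-ion carries a total charge of -2, so each complex ion is 2+.
Ligand charges: 2×ethylenediamine (neutral), 1×triphenylphosphine (neutral), 1×bromo (-1 each); total -1. So Sc + (-1) = 2+, giving Sc = +3.
Ligands are named alphabetically: bromo before ethylenediamine before triphenylphosphine.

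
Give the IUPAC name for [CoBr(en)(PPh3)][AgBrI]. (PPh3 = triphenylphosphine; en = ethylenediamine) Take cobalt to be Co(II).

bromo(ethylenediamine)(triphenylphosphine)cobalt(II) bromoiodoargentate(I)

Both ions are complex: the cation is named first with the plain metal name, the anion second with the -ate form; each ion's ligands are alphabetised independently.
Co is given as +2; the cation's ligand charges sum to -1, so the complex cation is 1+.
A 1:1 salt means the anion carries the equal and opposite charge, 1−.
Anion: ligand charges sum to -2; for the ion to be 1−, Ag = +1.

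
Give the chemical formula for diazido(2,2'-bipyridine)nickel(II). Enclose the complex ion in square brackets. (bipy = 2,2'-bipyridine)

Ligands: 1 2,2'-bipyridine (bipy, neutral), 2 azido (N3, -1). Ligand charge sum = -2.
With Ni in oxidation state +2, the complex ion is [Ni...].

[Ni(bipy)(N3)2]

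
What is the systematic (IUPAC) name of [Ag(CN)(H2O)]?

There is no counter-ion, so the complex is neutral overall.
Ligand charges: 1×cyano (-1 each), 1×aqua (neutral); total -1. So Ag + (-1) = 0, giving Ag = +1.
Ligands are named alphabetically: aqua before cyano.

aquacyanosilver(I)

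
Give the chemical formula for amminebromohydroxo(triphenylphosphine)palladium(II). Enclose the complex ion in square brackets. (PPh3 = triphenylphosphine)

Ligands: 1 bromo (Br, -1), 1 hydroxo (OH, -1), 1 triphenylphosphine (PPh3, neutral), 1 ammine (NH3, neutral). Ligand charge sum = -2.
With Pd in oxidation state +2, the complex ion is [Pd...].

[PdBr(NH3)(OH)(PPh3)]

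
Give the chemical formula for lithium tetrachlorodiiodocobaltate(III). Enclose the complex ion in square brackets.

Li3[CoCl4I2]

Ligands: 2 iodo (I, -1), 4 chloro (Cl, -1). Ligand charge sum = -6.
Charge balance with lithium (+1) requires 1 complex ion per 3 lithium.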